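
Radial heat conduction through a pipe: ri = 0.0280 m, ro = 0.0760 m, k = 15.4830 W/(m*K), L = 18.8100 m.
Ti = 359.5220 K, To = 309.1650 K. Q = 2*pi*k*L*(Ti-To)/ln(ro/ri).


dT = 50.3570 K
ln(ro/ri) = 0.9985
Q = 2*pi*15.4830*18.8100*50.3570 / 0.9985 = 92283.2792 W

92283.2792 W


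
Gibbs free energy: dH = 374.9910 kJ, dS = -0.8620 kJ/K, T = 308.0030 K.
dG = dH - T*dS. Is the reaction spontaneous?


T*dS = 308.0030 * -0.8620 = -265.4986 kJ
dG = 374.9910 + 265.4986 = 640.4896 kJ (non-spontaneous)

dG = 640.4896 kJ, non-spontaneous


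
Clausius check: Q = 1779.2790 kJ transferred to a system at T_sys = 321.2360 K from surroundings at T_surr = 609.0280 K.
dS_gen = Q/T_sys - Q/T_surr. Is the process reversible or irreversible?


dS_sys = 1779.2790/321.2360 = 5.5389 kJ/K
dS_surr = -1779.2790/609.0280 = -2.9215 kJ/K
dS_gen = 5.5389 - 2.9215 = 2.6173 kJ/K (irreversible)

dS_gen = 2.6173 kJ/K, irreversible


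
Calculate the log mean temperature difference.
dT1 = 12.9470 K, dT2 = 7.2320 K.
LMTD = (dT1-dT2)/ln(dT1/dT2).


dT1/dT2 = 1.7902
ln(dT1/dT2) = 0.5823
LMTD = 5.7150 / 0.5823 = 9.8137 K

9.8137 K


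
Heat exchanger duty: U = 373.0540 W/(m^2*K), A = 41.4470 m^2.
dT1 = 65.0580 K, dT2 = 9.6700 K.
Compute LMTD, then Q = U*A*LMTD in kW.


LMTD = 29.0560 K
Q = 373.0540 * 41.4470 * 29.0560 = 449262.7702 W = 449.2628 kW

449.2628 kW


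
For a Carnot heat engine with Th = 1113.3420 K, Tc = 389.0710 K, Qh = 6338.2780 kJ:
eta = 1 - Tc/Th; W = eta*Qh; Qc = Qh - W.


eta = 1 - 389.0710/1113.3420 = 0.6505
W = 0.6505 * 6338.2780 = 4123.2891 kJ
Qc = 6338.2780 - 4123.2891 = 2214.9889 kJ

eta = 65.0538%, W = 4123.2891 kJ, Qc = 2214.9889 kJ


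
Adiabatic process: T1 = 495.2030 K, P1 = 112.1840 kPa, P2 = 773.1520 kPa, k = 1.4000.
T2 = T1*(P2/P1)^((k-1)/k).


(k-1)/k = 0.2857
(P2/P1)^exp = 1.7359
T2 = 495.2030 * 1.7359 = 859.6215 K

859.6215 K


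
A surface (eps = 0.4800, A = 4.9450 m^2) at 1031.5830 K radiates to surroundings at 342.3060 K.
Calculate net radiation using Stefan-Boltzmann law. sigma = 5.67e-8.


T^4 = 1.1324e+12
Tsurr^4 = 1.3730e+10
Q = 0.4800 * 5.67e-8 * 4.9450 * 1.1187e+12 = 150560.0635 W

150560.0635 W


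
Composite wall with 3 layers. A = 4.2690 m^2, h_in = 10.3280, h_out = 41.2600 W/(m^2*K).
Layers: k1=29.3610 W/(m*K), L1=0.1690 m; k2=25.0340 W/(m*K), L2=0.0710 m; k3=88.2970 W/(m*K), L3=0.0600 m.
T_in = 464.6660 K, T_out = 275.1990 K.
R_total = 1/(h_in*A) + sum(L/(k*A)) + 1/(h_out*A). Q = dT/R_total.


R_conv_in = 1/(10.3280*4.2690) = 0.0227
R_1 = 0.1690/(29.3610*4.2690) = 0.0013
R_2 = 0.0710/(25.0340*4.2690) = 0.0007
R_3 = 0.0600/(88.2970*4.2690) = 0.0002
R_conv_out = 1/(41.2600*4.2690) = 0.0057
R_total = 0.0305 K/W
Q = 189.4670 / 0.0305 = 6205.9406 W

R_total = 0.0305 K/W, Q = 6205.9406 W


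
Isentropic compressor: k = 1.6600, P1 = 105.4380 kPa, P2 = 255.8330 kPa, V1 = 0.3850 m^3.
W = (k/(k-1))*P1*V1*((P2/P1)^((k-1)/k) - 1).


(k-1)/k = 0.3976
(P2/P1)^exp = 1.4225
W = 2.5152 * 105.4380 * 0.3850 * (1.4225 - 1) = 43.1382 kJ

43.1382 kJ


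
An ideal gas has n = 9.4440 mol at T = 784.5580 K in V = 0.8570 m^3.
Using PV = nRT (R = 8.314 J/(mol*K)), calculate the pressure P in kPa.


P = nRT/V = 9.4440 * 8.314 * 784.5580 / 0.8570
= 61601.4669 / 0.8570 = 71880.3581 Pa = 71.8804 kPa

71.8804 kPa


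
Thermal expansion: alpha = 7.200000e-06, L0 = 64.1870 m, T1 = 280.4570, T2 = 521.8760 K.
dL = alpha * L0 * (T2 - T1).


dT = 241.4190 K
dL = 7.200000e-06 * 64.1870 * 241.4190 = 0.111571 m
L_final = 64.298571 m

dL = 0.111571 m


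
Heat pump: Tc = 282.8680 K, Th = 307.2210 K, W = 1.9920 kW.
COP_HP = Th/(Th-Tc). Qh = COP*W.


COP = 307.2210 / 24.3530 = 12.6153
Qh = 12.6153 * 1.9920 = 25.1297 kW

COP = 12.6153, Qh = 25.1297 kW


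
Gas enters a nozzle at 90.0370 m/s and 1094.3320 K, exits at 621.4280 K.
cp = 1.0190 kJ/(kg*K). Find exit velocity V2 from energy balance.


dT = 472.9040 K
2*cp*1000*dT = 963778.3520
V1^2 = 8106.6614
V2 = sqrt(971885.0134) = 985.8423 m/s

985.8423 m/s


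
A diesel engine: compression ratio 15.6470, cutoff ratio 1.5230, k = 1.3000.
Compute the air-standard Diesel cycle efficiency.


r^(k-1) = 2.2821
rc^k = 1.7279
eta = 0.5309 = 53.0888%

53.0888%


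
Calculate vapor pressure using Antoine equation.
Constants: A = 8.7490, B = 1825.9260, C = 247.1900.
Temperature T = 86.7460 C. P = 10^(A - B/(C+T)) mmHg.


C+T = 333.9360
B/(C+T) = 5.4679
log10(P) = 8.7490 - 5.4679 = 3.2811
P = 10^3.2811 = 1910.3280 mmHg

1910.3280 mmHg


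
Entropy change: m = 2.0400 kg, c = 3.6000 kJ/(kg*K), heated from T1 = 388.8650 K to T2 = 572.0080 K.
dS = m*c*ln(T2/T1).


T2/T1 = 1.4710
ln(T2/T1) = 0.3859
dS = 2.0400 * 3.6000 * 0.3859 = 2.8342 kJ/K

2.8342 kJ/K


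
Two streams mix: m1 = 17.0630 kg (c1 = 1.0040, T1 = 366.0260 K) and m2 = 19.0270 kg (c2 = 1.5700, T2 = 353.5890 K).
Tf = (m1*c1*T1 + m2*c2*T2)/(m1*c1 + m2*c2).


num = 16833.0322
den = 47.0036
Tf = 358.1219 K

358.1219 K


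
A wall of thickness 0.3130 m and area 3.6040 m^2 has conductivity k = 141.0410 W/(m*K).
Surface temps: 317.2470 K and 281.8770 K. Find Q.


dT = 35.3700 K
Q = 141.0410 * 3.6040 * 35.3700 / 0.3130 = 57440.8533 W

57440.8533 W


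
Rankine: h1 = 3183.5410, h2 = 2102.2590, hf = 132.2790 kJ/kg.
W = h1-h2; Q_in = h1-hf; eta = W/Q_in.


W = 1081.2820 kJ/kg
Q_in = 3051.2620 kJ/kg
eta = 0.3544 = 35.4372%

eta = 35.4372%


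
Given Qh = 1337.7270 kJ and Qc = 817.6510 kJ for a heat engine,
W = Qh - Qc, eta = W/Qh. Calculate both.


W = 1337.7270 - 817.6510 = 520.0760 kJ
eta = 520.0760 / 1337.7270 = 0.3888 = 38.8776%

W = 520.0760 kJ, eta = 38.8776%


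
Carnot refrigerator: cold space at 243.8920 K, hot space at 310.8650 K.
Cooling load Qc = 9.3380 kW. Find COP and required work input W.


COP = 243.8920 / 66.9730 = 3.6416
W = 9.3380 / 3.6416 = 2.5642 kW

COP = 3.6416, W = 2.5642 kW


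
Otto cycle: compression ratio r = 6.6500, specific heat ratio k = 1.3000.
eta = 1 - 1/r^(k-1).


r^(k-1) = 1.7654
eta = 1 - 1/1.7654 = 0.4336 = 43.3561%

43.3561%


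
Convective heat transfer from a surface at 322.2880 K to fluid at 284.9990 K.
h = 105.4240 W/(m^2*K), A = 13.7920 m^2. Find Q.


dT = 37.2890 K
Q = 105.4240 * 13.7920 * 37.2890 = 54218.4972 W

54218.4972 W


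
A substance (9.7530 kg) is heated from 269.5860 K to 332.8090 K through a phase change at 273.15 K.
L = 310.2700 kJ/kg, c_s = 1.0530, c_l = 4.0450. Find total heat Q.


Q1 (sensible, solid) = 9.7530 * 1.0530 * 3.5640 = 36.6020 kJ
Q2 (latent) = 9.7530 * 310.2700 = 3026.0633 kJ
Q3 (sensible, liquid) = 9.7530 * 4.0450 * 59.6590 = 2353.6003 kJ
Q_total = 5416.2656 kJ

5416.2656 kJ


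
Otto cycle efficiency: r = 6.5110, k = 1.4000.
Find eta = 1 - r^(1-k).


r^(k-1) = 2.1157
eta = 1 - 1/2.1157 = 0.5273 = 52.7349%

52.7349%


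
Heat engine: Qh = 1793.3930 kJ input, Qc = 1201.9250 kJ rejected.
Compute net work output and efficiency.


W = 1793.3930 - 1201.9250 = 591.4680 kJ
eta = 591.4680 / 1793.3930 = 0.3298 = 32.9804%

W = 591.4680 kJ, eta = 32.9804%


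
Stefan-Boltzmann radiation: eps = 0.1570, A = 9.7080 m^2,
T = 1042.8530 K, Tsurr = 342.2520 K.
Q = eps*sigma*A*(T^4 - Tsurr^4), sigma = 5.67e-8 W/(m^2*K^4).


T^4 = 1.1827e+12
Tsurr^4 = 1.3721e+10
Q = 0.1570 * 5.67e-8 * 9.7080 * 1.1690e+12 = 101026.9404 W

101026.9404 W


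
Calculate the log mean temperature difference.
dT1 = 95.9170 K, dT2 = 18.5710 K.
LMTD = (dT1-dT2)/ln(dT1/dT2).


dT1/dT2 = 5.1649
ln(dT1/dT2) = 1.6419
LMTD = 77.3460 / 1.6419 = 47.1081 K

47.1081 K


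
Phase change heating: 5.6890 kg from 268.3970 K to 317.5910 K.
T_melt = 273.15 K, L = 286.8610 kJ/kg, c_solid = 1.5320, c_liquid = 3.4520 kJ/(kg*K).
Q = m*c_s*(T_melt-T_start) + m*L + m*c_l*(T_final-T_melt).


Q1 (sensible, solid) = 5.6890 * 1.5320 * 4.7530 = 41.4250 kJ
Q2 (latent) = 5.6890 * 286.8610 = 1631.9522 kJ
Q3 (sensible, liquid) = 5.6890 * 3.4520 * 44.4410 = 872.7514 kJ
Q_total = 2546.1286 kJ

2546.1286 kJ


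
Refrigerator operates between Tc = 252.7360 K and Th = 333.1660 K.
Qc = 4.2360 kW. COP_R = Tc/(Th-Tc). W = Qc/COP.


COP = 252.7360 / 80.4300 = 3.1423
W = 4.2360 / 3.1423 = 1.3481 kW

COP = 3.1423, W = 1.3481 kW


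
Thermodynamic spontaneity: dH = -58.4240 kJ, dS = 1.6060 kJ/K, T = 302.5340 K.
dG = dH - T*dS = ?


T*dS = 302.5340 * 1.6060 = 485.8696 kJ
dG = -58.4240 - 485.8696 = -544.2936 kJ (spontaneous)

dG = -544.2936 kJ, spontaneous


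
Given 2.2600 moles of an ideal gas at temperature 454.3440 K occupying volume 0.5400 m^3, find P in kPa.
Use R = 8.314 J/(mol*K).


P = nRT/V = 2.2600 * 8.314 * 454.3440 / 0.5400
= 8536.9602 / 0.5400 = 15809.1855 Pa = 15.8092 kPa

15.8092 kPa


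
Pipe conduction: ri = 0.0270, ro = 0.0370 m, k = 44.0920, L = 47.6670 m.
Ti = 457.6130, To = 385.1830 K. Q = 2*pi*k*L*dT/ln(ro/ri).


dT = 72.4300 K
ln(ro/ri) = 0.3151
Q = 2*pi*44.0920*47.6670*72.4300 / 0.3151 = 3035663.9459 W

3035663.9459 W


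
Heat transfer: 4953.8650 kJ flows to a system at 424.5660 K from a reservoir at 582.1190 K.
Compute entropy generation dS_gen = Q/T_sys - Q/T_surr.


dS_sys = 4953.8650/424.5660 = 11.6681 kJ/K
dS_surr = -4953.8650/582.1190 = -8.5101 kJ/K
dS_gen = 11.6681 - 8.5101 = 3.1580 kJ/K (irreversible)

dS_gen = 3.1580 kJ/K, irreversible


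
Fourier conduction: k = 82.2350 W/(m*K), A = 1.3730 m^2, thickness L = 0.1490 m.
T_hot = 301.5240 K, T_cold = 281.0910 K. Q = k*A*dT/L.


dT = 20.4330 K
Q = 82.2350 * 1.3730 * 20.4330 / 0.1490 = 15483.6413 W

15483.6413 W


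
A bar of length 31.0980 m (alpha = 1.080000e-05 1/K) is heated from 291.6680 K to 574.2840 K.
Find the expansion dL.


dT = 282.6160 K
dL = 1.080000e-05 * 31.0980 * 282.6160 = 0.094919 m
L_final = 31.192919 m

dL = 0.094919 m


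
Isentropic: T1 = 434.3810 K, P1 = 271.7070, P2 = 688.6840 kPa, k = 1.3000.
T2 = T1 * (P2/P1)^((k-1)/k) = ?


(k-1)/k = 0.2308
(P2/P1)^exp = 1.2394
T2 = 434.3810 * 1.2394 = 538.3726 K

538.3726 K


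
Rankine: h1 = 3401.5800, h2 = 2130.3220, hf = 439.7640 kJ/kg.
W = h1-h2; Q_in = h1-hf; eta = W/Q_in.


W = 1271.2580 kJ/kg
Q_in = 2961.8160 kJ/kg
eta = 0.4292 = 42.9216%

eta = 42.9216%


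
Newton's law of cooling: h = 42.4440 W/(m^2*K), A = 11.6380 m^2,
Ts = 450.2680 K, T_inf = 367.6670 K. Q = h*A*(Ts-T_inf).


dT = 82.6010 K
Q = 42.4440 * 11.6380 * 82.6010 = 40801.8602 W

40801.8602 W


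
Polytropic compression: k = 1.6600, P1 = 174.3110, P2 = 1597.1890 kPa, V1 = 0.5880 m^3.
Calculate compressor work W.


(k-1)/k = 0.3976
(P2/P1)^exp = 2.4127
W = 2.5152 * 174.3110 * 0.5880 * (2.4127 - 1) = 364.1674 kJ

364.1674 kJ


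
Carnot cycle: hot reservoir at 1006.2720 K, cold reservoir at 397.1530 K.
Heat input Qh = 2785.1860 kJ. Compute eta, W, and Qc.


eta = 1 - 397.1530/1006.2720 = 0.6053
W = 0.6053 * 2785.1860 = 1685.9355 kJ
Qc = 2785.1860 - 1685.9355 = 1099.2505 kJ

eta = 60.5322%, W = 1685.9355 kJ, Qc = 1099.2505 kJ


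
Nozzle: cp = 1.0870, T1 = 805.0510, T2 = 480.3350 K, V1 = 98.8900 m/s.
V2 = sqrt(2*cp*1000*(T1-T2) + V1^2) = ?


dT = 324.7160 K
2*cp*1000*dT = 705932.5840
V1^2 = 9779.2321
V2 = sqrt(715711.8161) = 845.9975 m/s

845.9975 m/s


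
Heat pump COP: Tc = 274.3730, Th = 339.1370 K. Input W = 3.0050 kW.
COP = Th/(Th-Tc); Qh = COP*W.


COP = 339.1370 / 64.7640 = 5.2365
Qh = 5.2365 * 3.0050 = 15.7357 kW

COP = 5.2365, Qh = 15.7357 kW


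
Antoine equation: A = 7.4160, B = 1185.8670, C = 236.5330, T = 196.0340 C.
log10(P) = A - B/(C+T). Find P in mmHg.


C+T = 432.5670
B/(C+T) = 2.7415
log10(P) = 7.4160 - 2.7415 = 4.6745
P = 10^4.6745 = 47264.5657 mmHg

47264.5657 mmHg


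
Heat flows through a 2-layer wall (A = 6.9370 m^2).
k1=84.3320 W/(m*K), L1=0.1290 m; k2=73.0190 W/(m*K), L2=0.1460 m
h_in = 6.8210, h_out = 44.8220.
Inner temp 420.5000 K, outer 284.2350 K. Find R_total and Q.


R_conv_in = 1/(6.8210*6.9370) = 0.0211
R_1 = 0.1290/(84.3320*6.9370) = 0.0002
R_2 = 0.1460/(73.0190*6.9370) = 0.0003
R_conv_out = 1/(44.8220*6.9370) = 0.0032
R_total = 0.0249 K/W
Q = 136.2650 / 0.0249 = 5481.5537 W

R_total = 0.0249 K/W, Q = 5481.5537 W


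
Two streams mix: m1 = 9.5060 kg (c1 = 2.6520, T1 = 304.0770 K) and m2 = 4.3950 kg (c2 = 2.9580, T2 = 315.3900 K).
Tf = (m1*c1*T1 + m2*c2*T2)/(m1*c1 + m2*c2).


num = 11765.9537
den = 38.2103
Tf = 307.9261 K

307.9261 K


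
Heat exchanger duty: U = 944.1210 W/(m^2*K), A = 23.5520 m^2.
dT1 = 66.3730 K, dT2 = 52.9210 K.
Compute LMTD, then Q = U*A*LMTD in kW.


LMTD = 59.3933 K
Q = 944.1210 * 23.5520 * 59.3933 = 1320666.1997 W = 1320.6662 kW

1320.6662 kW


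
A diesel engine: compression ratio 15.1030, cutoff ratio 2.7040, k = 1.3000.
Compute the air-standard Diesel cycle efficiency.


r^(k-1) = 2.2580
rc^k = 3.6443
eta = 0.4713 = 47.1346%

47.1346%


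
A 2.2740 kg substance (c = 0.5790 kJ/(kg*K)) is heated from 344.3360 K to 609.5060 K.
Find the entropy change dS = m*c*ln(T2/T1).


T2/T1 = 1.7701
ln(T2/T1) = 0.5710
dS = 2.2740 * 0.5790 * 0.5710 = 0.7518 kJ/K

0.7518 kJ/K


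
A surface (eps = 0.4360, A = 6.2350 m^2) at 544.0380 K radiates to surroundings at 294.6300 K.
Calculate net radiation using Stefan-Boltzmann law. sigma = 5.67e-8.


T^4 = 8.7603e+10
Tsurr^4 = 7.5354e+09
Q = 0.4360 * 5.67e-8 * 6.2350 * 8.0067e+10 = 12341.2867 W

12341.2867 W


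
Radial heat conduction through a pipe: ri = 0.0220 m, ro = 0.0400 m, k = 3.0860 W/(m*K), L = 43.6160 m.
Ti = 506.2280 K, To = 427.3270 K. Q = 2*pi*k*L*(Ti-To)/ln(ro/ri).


dT = 78.9010 K
ln(ro/ri) = 0.5978
Q = 2*pi*3.0860*43.6160*78.9010 / 0.5978 = 111614.6859 W

111614.6859 W


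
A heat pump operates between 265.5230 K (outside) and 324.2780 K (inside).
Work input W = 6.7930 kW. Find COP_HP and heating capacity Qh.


COP = 324.2780 / 58.7550 = 5.5192
Qh = 5.5192 * 6.7930 = 37.4916 kW

COP = 5.5192, Qh = 37.4916 kW


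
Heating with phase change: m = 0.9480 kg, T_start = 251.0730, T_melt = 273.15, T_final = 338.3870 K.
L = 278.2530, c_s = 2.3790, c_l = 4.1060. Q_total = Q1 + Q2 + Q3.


Q1 (sensible, solid) = 0.9480 * 2.3790 * 22.0770 = 49.7901 kJ
Q2 (latent) = 0.9480 * 278.2530 = 263.7838 kJ
Q3 (sensible, liquid) = 0.9480 * 4.1060 * 65.2370 = 253.9342 kJ
Q_total = 567.5082 kJ

567.5082 kJ


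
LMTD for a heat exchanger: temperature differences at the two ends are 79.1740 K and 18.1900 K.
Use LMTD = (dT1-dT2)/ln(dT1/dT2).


dT1/dT2 = 4.3526
ln(dT1/dT2) = 1.4708
LMTD = 60.9840 / 1.4708 = 41.4638 K

41.4638 K


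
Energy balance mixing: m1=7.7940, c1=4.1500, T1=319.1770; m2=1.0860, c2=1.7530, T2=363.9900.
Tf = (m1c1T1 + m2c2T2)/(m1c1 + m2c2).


num = 11016.7609
den = 34.2489
Tf = 321.6680 K

321.6680 K


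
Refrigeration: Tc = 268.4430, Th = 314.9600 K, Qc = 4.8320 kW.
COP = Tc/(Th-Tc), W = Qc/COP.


COP = 268.4430 / 46.5170 = 5.7709
W = 4.8320 / 5.7709 = 0.8373 kW

COP = 5.7709, W = 0.8373 kW


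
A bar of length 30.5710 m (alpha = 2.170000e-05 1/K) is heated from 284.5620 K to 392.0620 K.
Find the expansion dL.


dT = 107.5000 K
dL = 2.170000e-05 * 30.5710 * 107.5000 = 0.071315 m
L_final = 30.642315 m

dL = 0.071315 m


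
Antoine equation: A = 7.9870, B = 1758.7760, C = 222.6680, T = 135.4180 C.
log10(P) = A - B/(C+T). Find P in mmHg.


C+T = 358.0860
B/(C+T) = 4.9116
log10(P) = 7.9870 - 4.9116 = 3.0754
P = 10^3.0754 = 1189.5912 mmHg

1189.5912 mmHg


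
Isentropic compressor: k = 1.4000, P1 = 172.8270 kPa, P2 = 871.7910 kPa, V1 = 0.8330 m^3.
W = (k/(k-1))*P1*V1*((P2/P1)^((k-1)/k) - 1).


(k-1)/k = 0.2857
(P2/P1)^exp = 1.5878
W = 3.5000 * 172.8270 * 0.8330 * (1.5878 - 1) = 296.1871 kJ

296.1871 kJ


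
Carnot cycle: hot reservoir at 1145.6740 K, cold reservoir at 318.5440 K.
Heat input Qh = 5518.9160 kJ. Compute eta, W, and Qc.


eta = 1 - 318.5440/1145.6740 = 0.7220
W = 0.7220 * 5518.9160 = 3984.4327 kJ
Qc = 5518.9160 - 3984.4327 = 1534.4833 kJ

eta = 72.1959%, W = 3984.4327 kJ, Qc = 1534.4833 kJ


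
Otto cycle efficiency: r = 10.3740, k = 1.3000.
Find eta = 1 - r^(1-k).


r^(k-1) = 2.0174
eta = 1 - 1/2.0174 = 0.5043 = 50.4303%

50.4303%


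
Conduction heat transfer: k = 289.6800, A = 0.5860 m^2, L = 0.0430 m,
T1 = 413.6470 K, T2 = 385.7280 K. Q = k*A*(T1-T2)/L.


dT = 27.9190 K
Q = 289.6800 * 0.5860 * 27.9190 / 0.0430 = 110216.7323 W

110216.7323 W


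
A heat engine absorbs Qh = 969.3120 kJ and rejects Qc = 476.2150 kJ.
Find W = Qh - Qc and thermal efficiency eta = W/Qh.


W = 969.3120 - 476.2150 = 493.0970 kJ
eta = 493.0970 / 969.3120 = 0.5087 = 50.8708%

W = 493.0970 kJ, eta = 50.8708%


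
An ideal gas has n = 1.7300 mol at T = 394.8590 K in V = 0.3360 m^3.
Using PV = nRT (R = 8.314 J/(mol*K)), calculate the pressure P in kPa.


P = nRT/V = 1.7300 * 8.314 * 394.8590 / 0.3360
= 5679.3439 / 0.3360 = 16902.8091 Pa = 16.9028 kPa

16.9028 kPa


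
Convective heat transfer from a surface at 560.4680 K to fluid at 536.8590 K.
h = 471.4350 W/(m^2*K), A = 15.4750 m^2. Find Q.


dT = 23.6090 K
Q = 471.4350 * 15.4750 * 23.6090 = 172238.4355 W

172238.4355 W


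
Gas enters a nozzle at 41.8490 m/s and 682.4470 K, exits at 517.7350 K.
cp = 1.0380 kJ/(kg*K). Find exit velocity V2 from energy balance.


dT = 164.7120 K
2*cp*1000*dT = 341942.1120
V1^2 = 1751.3388
V2 = sqrt(343693.4508) = 586.2537 m/s

586.2537 m/s


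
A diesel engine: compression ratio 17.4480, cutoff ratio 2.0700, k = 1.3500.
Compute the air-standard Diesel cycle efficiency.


r^(k-1) = 2.7203
rc^k = 2.6703
eta = 0.5749 = 57.4925%

57.4925%


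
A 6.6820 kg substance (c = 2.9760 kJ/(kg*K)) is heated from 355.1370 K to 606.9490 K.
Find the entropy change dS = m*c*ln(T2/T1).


T2/T1 = 1.7091
ln(T2/T1) = 0.5359
dS = 6.6820 * 2.9760 * 0.5359 = 10.6575 kJ/K

10.6575 kJ/K


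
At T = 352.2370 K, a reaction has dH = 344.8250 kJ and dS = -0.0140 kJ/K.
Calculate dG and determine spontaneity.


T*dS = 352.2370 * -0.0140 = -4.9313 kJ
dG = 344.8250 + 4.9313 = 349.7563 kJ (non-spontaneous)

dG = 349.7563 kJ, non-spontaneous


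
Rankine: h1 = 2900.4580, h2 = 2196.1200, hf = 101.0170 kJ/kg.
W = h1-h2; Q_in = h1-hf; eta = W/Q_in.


W = 704.3380 kJ/kg
Q_in = 2799.4410 kJ/kg
eta = 0.2516 = 25.1600%

eta = 25.1600%


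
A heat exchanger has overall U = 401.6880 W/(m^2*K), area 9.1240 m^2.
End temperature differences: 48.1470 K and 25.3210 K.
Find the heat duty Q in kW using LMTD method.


LMTD = 35.5200 K
Q = 401.6880 * 9.1240 * 35.5200 = 130180.6711 W = 130.1807 kW

130.1807 kW


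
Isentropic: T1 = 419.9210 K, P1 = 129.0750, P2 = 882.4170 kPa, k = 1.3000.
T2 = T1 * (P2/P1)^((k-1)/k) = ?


(k-1)/k = 0.2308
(P2/P1)^exp = 1.5583
T2 = 419.9210 * 1.5583 = 654.3665 K

654.3665 K


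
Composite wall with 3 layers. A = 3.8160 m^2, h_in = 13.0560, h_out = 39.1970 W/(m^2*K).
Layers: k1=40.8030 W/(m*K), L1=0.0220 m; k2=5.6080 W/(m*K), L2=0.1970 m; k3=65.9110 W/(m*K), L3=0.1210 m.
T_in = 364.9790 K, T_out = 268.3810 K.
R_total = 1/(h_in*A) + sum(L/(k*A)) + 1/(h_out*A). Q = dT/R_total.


R_conv_in = 1/(13.0560*3.8160) = 0.0201
R_1 = 0.0220/(40.8030*3.8160) = 0.0001
R_2 = 0.1970/(5.6080*3.8160) = 0.0092
R_3 = 0.1210/(65.9110*3.8160) = 0.0005
R_conv_out = 1/(39.1970*3.8160) = 0.0067
R_total = 0.0366 K/W
Q = 96.5980 / 0.0366 = 2640.3659 W

R_total = 0.0366 K/W, Q = 2640.3659 W


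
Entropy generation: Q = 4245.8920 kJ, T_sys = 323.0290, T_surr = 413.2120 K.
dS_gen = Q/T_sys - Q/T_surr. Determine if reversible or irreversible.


dS_sys = 4245.8920/323.0290 = 13.1440 kJ/K
dS_surr = -4245.8920/413.2120 = -10.2753 kJ/K
dS_gen = 13.1440 - 10.2753 = 2.8687 kJ/K (irreversible)

dS_gen = 2.8687 kJ/K, irreversible


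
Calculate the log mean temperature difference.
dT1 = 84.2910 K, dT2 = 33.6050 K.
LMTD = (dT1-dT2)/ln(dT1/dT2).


dT1/dT2 = 2.5083
ln(dT1/dT2) = 0.9196
LMTD = 50.6860 / 0.9196 = 55.1174 K

55.1174 K


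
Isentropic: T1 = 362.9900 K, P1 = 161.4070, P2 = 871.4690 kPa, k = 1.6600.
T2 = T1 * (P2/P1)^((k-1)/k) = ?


(k-1)/k = 0.3976
(P2/P1)^exp = 1.9551
T2 = 362.9900 * 1.9551 = 709.6788 K

709.6788 K


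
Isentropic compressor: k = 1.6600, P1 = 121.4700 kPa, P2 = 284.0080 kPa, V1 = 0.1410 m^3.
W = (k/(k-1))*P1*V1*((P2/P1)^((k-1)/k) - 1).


(k-1)/k = 0.3976
(P2/P1)^exp = 1.4017
W = 2.5152 * 121.4700 * 0.1410 * (1.4017 - 1) = 17.3044 kJ

17.3044 kJ


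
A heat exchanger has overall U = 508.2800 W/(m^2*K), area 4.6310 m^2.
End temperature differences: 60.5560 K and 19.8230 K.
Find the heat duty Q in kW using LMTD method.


LMTD = 36.4754 K
Q = 508.2800 * 4.6310 * 36.4754 = 85857.3930 W = 85.8574 kW

85.8574 kW


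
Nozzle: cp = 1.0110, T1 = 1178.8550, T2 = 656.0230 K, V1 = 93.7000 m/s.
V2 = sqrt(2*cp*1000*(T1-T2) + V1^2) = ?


dT = 522.8320 K
2*cp*1000*dT = 1057166.3040
V1^2 = 8779.6900
V2 = sqrt(1065945.9940) = 1032.4466 m/s

1032.4466 m/s


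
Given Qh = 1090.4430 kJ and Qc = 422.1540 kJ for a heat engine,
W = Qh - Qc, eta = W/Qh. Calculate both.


W = 1090.4430 - 422.1540 = 668.2890 kJ
eta = 668.2890 / 1090.4430 = 0.6129 = 61.2860%

W = 668.2890 kJ, eta = 61.2860%


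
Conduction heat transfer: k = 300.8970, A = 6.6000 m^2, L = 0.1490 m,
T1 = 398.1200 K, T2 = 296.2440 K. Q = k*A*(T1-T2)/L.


dT = 101.8760 K
Q = 300.8970 * 6.6000 * 101.8760 / 0.1490 = 1357836.2839 W

1357836.2839 W


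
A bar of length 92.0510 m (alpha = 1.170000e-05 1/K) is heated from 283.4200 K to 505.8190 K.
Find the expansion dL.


dT = 222.3990 K
dL = 1.170000e-05 * 92.0510 * 222.3990 = 0.239523 m
L_final = 92.290523 m

dL = 0.239523 m


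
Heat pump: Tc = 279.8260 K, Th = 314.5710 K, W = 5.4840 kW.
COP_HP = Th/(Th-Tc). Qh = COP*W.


COP = 314.5710 / 34.7450 = 9.0537
Qh = 9.0537 * 5.4840 = 49.6505 kW

COP = 9.0537, Qh = 49.6505 kW


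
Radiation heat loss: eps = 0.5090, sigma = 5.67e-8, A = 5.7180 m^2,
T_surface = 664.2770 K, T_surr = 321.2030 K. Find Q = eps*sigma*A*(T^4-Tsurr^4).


T^4 = 1.9471e+11
Tsurr^4 = 1.0644e+10
Q = 0.5090 * 5.67e-8 * 5.7180 * 1.8407e+11 = 30375.7416 W

30375.7416 W


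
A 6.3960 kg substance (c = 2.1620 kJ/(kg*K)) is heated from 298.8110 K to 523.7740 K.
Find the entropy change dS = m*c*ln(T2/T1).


T2/T1 = 1.7529
ln(T2/T1) = 0.5612
dS = 6.3960 * 2.1620 * 0.5612 = 7.7610 kJ/K

7.7610 kJ/K


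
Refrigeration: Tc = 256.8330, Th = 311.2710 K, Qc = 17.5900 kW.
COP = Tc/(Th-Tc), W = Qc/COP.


COP = 256.8330 / 54.4380 = 4.7179
W = 17.5900 / 4.7179 = 3.7284 kW

COP = 4.7179, W = 3.7284 kW


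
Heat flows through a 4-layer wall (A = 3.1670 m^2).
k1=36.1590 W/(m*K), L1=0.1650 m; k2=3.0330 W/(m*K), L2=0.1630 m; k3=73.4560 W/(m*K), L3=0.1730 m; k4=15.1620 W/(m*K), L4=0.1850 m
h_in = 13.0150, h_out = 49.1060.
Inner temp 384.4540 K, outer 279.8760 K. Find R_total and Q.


R_conv_in = 1/(13.0150*3.1670) = 0.0243
R_1 = 0.1650/(36.1590*3.1670) = 0.0014
R_2 = 0.1630/(3.0330*3.1670) = 0.0170
R_3 = 0.1730/(73.4560*3.1670) = 0.0007
R_4 = 0.1850/(15.1620*3.1670) = 0.0039
R_conv_out = 1/(49.1060*3.1670) = 0.0064
R_total = 0.0537 K/W
Q = 104.5780 / 0.0537 = 1947.5325 W

R_total = 0.0537 K/W, Q = 1947.5325 W


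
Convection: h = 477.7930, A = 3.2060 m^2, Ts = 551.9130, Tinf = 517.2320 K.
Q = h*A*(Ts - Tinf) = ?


dT = 34.6810 K
Q = 477.7930 * 3.2060 * 34.6810 = 53124.5069 W

53124.5069 W


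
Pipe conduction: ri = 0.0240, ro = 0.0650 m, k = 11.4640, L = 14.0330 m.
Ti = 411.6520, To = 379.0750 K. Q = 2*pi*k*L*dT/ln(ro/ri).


dT = 32.5770 K
ln(ro/ri) = 0.9963
Q = 2*pi*11.4640*14.0330*32.5770 / 0.9963 = 33050.1133 W

33050.1133 W


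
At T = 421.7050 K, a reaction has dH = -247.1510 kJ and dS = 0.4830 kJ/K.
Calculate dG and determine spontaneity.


T*dS = 421.7050 * 0.4830 = 203.6835 kJ
dG = -247.1510 - 203.6835 = -450.8345 kJ (spontaneous)

dG = -450.8345 kJ, spontaneous


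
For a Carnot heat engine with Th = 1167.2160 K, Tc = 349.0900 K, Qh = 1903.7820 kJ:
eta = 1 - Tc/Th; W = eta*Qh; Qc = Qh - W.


eta = 1 - 349.0900/1167.2160 = 0.7009
W = 0.7009 * 1903.7820 = 1334.4004 kJ
Qc = 1903.7820 - 1334.4004 = 569.3816 kJ

eta = 70.0921%, W = 1334.4004 kJ, Qc = 569.3816 kJ


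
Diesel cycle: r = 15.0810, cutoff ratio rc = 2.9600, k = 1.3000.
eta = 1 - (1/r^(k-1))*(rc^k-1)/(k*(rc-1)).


r^(k-1) = 2.2570
rc^k = 4.0990
eta = 0.4611 = 46.1117%

46.1117%


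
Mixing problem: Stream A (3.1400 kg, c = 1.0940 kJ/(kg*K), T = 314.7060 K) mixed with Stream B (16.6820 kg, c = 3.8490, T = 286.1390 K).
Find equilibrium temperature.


num = 19453.7697
den = 67.6442
Tf = 287.5897 K

287.5897 K


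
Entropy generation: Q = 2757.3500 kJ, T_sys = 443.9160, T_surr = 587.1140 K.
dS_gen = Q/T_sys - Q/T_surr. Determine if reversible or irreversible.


dS_sys = 2757.3500/443.9160 = 6.2114 kJ/K
dS_surr = -2757.3500/587.1140 = -4.6964 kJ/K
dS_gen = 6.2114 - 4.6964 = 1.5150 kJ/K (irreversible)

dS_gen = 1.5150 kJ/K, irreversible


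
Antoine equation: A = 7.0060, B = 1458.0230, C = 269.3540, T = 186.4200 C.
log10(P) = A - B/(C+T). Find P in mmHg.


C+T = 455.7740
B/(C+T) = 3.1990
log10(P) = 7.0060 - 3.1990 = 3.8070
P = 10^3.8070 = 6412.0318 mmHg

6412.0318 mmHg


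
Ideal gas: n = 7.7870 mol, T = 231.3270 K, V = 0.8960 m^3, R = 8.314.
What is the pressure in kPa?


P = nRT/V = 7.7870 * 8.314 * 231.3270 / 0.8960
= 14976.3686 / 0.8960 = 16714.6971 Pa = 16.7147 kPa

16.7147 kPa


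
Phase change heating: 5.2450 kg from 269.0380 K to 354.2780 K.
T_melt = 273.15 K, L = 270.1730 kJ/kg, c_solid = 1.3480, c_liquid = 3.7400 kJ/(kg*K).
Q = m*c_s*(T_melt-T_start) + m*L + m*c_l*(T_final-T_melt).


Q1 (sensible, solid) = 5.2450 * 1.3480 * 4.1120 = 29.0729 kJ
Q2 (latent) = 5.2450 * 270.1730 = 1417.0574 kJ
Q3 (sensible, liquid) = 5.2450 * 3.7400 * 81.1280 = 1591.4312 kJ
Q_total = 3037.5615 kJ

3037.5615 kJ


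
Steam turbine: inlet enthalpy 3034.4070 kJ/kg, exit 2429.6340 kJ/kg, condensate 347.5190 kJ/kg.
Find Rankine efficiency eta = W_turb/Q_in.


W = 604.7730 kJ/kg
Q_in = 2686.8880 kJ/kg
eta = 0.2251 = 22.5083%

eta = 22.5083%


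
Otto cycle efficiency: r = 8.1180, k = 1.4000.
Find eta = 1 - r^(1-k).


r^(k-1) = 2.3109
eta = 1 - 1/2.3109 = 0.5673 = 56.7267%

56.7267%


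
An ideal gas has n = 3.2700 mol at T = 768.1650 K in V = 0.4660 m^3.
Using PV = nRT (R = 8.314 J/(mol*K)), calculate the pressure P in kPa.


P = nRT/V = 3.2700 * 8.314 * 768.1650 / 0.4660
= 20883.9329 / 0.4660 = 44815.3066 Pa = 44.8153 kPa

44.8153 kPa


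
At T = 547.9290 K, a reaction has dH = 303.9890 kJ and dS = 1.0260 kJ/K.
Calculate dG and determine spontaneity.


T*dS = 547.9290 * 1.0260 = 562.1752 kJ
dG = 303.9890 - 562.1752 = -258.1862 kJ (spontaneous)

dG = -258.1862 kJ, spontaneous


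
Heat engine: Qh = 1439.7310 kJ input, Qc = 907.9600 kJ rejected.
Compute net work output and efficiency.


W = 1439.7310 - 907.9600 = 531.7710 kJ
eta = 531.7710 / 1439.7310 = 0.3694 = 36.9354%

W = 531.7710 kJ, eta = 36.9354%


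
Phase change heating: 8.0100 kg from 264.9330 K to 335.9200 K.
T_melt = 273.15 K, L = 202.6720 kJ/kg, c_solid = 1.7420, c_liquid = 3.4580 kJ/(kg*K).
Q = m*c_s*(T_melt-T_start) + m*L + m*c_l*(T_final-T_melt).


Q1 (sensible, solid) = 8.0100 * 1.7420 * 8.2170 = 114.6553 kJ
Q2 (latent) = 8.0100 * 202.6720 = 1623.4027 kJ
Q3 (sensible, liquid) = 8.0100 * 3.4580 * 62.7700 = 1738.6399 kJ
Q_total = 3476.6978 kJ

3476.6978 kJ


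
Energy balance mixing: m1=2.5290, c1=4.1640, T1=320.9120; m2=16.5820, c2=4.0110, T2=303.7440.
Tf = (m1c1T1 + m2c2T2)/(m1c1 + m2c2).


num = 23581.5815
den = 77.0412
Tf = 306.0907 K

306.0907 K


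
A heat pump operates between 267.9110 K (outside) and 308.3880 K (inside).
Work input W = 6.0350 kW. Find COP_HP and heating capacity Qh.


COP = 308.3880 / 40.4770 = 7.6188
Qh = 7.6188 * 6.0350 = 45.9797 kW

COP = 7.6188, Qh = 45.9797 kW


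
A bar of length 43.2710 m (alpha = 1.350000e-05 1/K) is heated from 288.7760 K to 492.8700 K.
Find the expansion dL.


dT = 204.0940 K
dL = 1.350000e-05 * 43.2710 * 204.0940 = 0.119223 m
L_final = 43.390223 m

dL = 0.119223 m


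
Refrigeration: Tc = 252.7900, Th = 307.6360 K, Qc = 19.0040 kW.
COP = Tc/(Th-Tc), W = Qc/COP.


COP = 252.7900 / 54.8460 = 4.6091
W = 19.0040 / 4.6091 = 4.1232 kW

COP = 4.6091, W = 4.1232 kW


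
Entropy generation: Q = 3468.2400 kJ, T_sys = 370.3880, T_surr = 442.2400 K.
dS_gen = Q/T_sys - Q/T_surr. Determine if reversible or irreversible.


dS_sys = 3468.2400/370.3880 = 9.3638 kJ/K
dS_surr = -3468.2400/442.2400 = -7.8424 kJ/K
dS_gen = 9.3638 - 7.8424 = 1.5214 kJ/K (irreversible)

dS_gen = 1.5214 kJ/K, irreversible


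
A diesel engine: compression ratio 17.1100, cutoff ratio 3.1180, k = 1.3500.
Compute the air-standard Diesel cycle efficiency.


r^(k-1) = 2.7017
rc^k = 4.6423
eta = 0.5285 = 52.8504%

52.8504%


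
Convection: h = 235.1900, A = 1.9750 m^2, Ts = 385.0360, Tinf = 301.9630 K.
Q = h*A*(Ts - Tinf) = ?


dT = 83.0730 K
Q = 235.1900 * 1.9750 * 83.0730 = 38587.4293 W

38587.4293 W


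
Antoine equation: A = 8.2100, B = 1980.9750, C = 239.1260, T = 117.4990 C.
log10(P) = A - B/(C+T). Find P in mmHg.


C+T = 356.6250
B/(C+T) = 5.5548
log10(P) = 8.2100 - 5.5548 = 2.6552
P = 10^2.6552 = 452.0803 mmHg

452.0803 mmHg


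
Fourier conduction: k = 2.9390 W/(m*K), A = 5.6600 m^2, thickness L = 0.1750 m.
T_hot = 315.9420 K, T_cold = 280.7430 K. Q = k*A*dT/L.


dT = 35.1990 K
Q = 2.9390 * 5.6600 * 35.1990 / 0.1750 = 3345.8641 W

3345.8641 W


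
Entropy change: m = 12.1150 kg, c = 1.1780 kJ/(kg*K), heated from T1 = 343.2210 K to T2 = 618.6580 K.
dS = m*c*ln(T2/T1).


T2/T1 = 1.8025
ln(T2/T1) = 0.5892
dS = 12.1150 * 1.1780 * 0.5892 = 8.4084 kJ/K

8.4084 kJ/K


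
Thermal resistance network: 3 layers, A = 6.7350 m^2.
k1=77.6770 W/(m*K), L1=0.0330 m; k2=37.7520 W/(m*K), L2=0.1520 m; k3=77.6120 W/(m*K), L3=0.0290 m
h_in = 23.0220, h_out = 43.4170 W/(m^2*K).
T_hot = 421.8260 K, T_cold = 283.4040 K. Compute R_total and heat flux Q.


R_conv_in = 1/(23.0220*6.7350) = 0.0064
R_1 = 0.0330/(77.6770*6.7350) = 6.3079e-05
R_2 = 0.1520/(37.7520*6.7350) = 0.0006
R_3 = 0.0290/(77.6120*6.7350) = 5.5479e-05
R_conv_out = 1/(43.4170*6.7350) = 0.0034
R_total = 0.0106 K/W
Q = 138.4220 / 0.0106 = 13076.4589 W

R_total = 0.0106 K/W, Q = 13076.4589 W


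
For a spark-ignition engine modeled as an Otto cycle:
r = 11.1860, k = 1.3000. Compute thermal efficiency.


r^(k-1) = 2.0635
eta = 1 - 1/2.0635 = 0.5154 = 51.5384%

51.5384%


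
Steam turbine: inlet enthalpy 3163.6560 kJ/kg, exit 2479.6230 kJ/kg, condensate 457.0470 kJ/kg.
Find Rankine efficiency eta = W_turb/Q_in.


W = 684.0330 kJ/kg
Q_in = 2706.6090 kJ/kg
eta = 0.2527 = 25.2727%

eta = 25.2727%


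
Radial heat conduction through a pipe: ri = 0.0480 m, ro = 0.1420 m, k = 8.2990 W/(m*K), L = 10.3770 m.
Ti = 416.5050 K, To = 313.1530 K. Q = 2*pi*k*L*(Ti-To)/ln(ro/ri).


dT = 103.3520 K
ln(ro/ri) = 1.0846
Q = 2*pi*8.2990*10.3770*103.3520 / 1.0846 = 51560.4033 W

51560.4033 W


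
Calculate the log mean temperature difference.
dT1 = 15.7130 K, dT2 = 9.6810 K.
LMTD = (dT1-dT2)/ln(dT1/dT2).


dT1/dT2 = 1.6231
ln(dT1/dT2) = 0.4843
LMTD = 6.0320 / 0.4843 = 12.4545 K

12.4545 K


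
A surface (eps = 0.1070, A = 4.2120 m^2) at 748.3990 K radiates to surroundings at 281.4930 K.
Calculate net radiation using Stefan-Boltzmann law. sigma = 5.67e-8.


T^4 = 3.1371e+11
Tsurr^4 = 6.2787e+09
Q = 0.1070 * 5.67e-8 * 4.2120 * 3.0743e+11 = 7856.1142 W

7856.1142 W


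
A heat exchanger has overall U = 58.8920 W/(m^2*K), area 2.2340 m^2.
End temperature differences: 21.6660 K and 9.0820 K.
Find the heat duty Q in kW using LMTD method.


LMTD = 14.4735 K
Q = 58.8920 * 2.2340 * 14.4735 = 1904.2049 W = 1.9042 kW

1.9042 kW


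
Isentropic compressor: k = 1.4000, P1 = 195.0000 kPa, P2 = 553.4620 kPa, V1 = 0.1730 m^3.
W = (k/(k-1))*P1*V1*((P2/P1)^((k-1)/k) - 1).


(k-1)/k = 0.2857
(P2/P1)^exp = 1.3472
W = 3.5000 * 195.0000 * 0.1730 * (1.3472 - 1) = 40.9991 kJ

40.9991 kJ


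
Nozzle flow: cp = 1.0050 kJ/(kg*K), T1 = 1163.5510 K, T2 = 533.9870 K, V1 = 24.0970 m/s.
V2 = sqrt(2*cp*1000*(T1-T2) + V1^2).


dT = 629.5640 K
2*cp*1000*dT = 1265423.6400
V1^2 = 580.6654
V2 = sqrt(1266004.3054) = 1125.1686 m/s

1125.1686 m/s


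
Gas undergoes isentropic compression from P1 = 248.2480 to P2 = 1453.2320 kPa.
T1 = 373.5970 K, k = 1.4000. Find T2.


(k-1)/k = 0.2857
(P2/P1)^exp = 1.6568
T2 = 373.5970 * 1.6568 = 618.9771 K

618.9771 K


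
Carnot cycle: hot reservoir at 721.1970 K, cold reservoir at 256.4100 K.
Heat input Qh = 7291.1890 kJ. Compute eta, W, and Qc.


eta = 1 - 256.4100/721.1970 = 0.6445
W = 0.6445 * 7291.1890 = 4698.9240 kJ
Qc = 7291.1890 - 4698.9240 = 2592.2650 kJ

eta = 64.4466%, W = 4698.9240 kJ, Qc = 2592.2650 kJ


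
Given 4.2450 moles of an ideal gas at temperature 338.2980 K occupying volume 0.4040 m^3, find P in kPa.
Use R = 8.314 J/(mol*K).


P = nRT/V = 4.2450 * 8.314 * 338.2980 / 0.4040
= 11939.5276 / 0.4040 = 29553.2862 Pa = 29.5533 kPa

29.5533 kPa


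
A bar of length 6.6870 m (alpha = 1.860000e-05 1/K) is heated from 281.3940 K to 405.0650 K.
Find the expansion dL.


dT = 123.6710 K
dL = 1.860000e-05 * 6.6870 * 123.6710 = 0.015382 m
L_final = 6.702382 m

dL = 0.015382 m


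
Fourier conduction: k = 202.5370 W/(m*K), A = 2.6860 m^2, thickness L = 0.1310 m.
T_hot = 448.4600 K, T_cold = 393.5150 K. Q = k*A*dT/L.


dT = 54.9450 K
Q = 202.5370 * 2.6860 * 54.9450 / 0.1310 = 228174.5818 W

228174.5818 W


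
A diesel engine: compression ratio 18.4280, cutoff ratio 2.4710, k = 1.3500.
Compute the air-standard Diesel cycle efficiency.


r^(k-1) = 2.7728
rc^k = 3.3914
eta = 0.5657 = 56.5703%

56.5703%


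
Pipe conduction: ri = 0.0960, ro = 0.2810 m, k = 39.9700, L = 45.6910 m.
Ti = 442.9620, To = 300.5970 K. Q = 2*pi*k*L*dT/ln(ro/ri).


dT = 142.3650 K
ln(ro/ri) = 1.0740
Q = 2*pi*39.9700*45.6910*142.3650 / 1.0740 = 1521041.3178 W

1521041.3178 W


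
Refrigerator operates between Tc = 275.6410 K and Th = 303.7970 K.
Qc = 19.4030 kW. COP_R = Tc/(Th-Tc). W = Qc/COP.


COP = 275.6410 / 28.1560 = 9.7898
W = 19.4030 / 9.7898 = 1.9820 kW

COP = 9.7898, W = 1.9820 kW


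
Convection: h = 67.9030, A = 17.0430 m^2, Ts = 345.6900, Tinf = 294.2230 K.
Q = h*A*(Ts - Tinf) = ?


dT = 51.4670 K
Q = 67.9030 * 17.0430 * 51.4670 = 59561.2578 W

59561.2578 W


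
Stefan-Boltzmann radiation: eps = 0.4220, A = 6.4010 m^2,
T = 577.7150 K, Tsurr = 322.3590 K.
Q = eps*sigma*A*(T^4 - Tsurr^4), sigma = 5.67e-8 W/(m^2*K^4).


T^4 = 1.1139e+11
Tsurr^4 = 1.0798e+10
Q = 0.4220 * 5.67e-8 * 6.4010 * 1.0059e+11 = 15406.8674 W

15406.8674 W


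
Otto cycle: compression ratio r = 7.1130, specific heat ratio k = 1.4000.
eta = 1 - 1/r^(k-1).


r^(k-1) = 2.1919
eta = 1 - 1/2.1919 = 0.5438 = 54.3775%

54.3775%


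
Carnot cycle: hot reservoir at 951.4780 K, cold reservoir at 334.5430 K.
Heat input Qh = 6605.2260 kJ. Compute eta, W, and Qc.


eta = 1 - 334.5430/951.4780 = 0.6484
W = 0.6484 * 6605.2260 = 4282.8054 kJ
Qc = 6605.2260 - 4282.8054 = 2322.4206 kJ

eta = 64.8396%, W = 4282.8054 kJ, Qc = 2322.4206 kJ


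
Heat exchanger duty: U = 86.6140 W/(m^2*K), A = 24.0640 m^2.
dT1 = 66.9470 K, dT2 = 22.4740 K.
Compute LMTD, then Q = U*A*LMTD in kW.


LMTD = 40.7433 K
Q = 86.6140 * 24.0640 * 40.7433 = 84920.3587 W = 84.9204 kW

84.9204 kW


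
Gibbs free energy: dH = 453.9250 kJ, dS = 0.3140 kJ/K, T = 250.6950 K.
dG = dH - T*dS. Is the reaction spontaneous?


T*dS = 250.6950 * 0.3140 = 78.7182 kJ
dG = 453.9250 - 78.7182 = 375.2068 kJ (non-spontaneous)

dG = 375.2068 kJ, non-spontaneous


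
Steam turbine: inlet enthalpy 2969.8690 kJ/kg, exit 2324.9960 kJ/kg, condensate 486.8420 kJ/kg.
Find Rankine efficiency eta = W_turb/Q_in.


W = 644.8730 kJ/kg
Q_in = 2483.0270 kJ/kg
eta = 0.2597 = 25.9712%

eta = 25.9712%


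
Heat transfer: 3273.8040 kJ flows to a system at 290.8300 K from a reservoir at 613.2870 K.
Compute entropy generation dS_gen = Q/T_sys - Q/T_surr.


dS_sys = 3273.8040/290.8300 = 11.2568 kJ/K
dS_surr = -3273.8040/613.2870 = -5.3381 kJ/K
dS_gen = 11.2568 - 5.3381 = 5.9186 kJ/K (irreversible)

dS_gen = 5.9186 kJ/K, irreversible


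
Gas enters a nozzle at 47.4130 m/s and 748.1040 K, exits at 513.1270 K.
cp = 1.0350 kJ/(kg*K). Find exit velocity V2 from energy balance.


dT = 234.9770 K
2*cp*1000*dT = 486402.3900
V1^2 = 2247.9926
V2 = sqrt(488650.3826) = 699.0353 m/s

699.0353 m/s


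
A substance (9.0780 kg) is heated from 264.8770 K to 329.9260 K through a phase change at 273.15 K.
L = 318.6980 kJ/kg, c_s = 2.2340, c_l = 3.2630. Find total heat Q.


Q1 (sensible, solid) = 9.0780 * 2.2340 * 8.2730 = 167.7785 kJ
Q2 (latent) = 9.0780 * 318.6980 = 2893.1404 kJ
Q3 (sensible, liquid) = 9.0780 * 3.2630 * 56.7760 = 1681.7911 kJ
Q_total = 4742.7100 kJ

4742.7100 kJ


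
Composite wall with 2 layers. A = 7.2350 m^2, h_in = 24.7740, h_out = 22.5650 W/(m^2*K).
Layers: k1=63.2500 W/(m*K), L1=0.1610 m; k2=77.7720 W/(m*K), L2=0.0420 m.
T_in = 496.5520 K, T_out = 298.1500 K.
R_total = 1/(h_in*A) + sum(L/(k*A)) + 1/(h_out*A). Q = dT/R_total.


R_conv_in = 1/(24.7740*7.2350) = 0.0056
R_1 = 0.1610/(63.2500*7.2350) = 0.0004
R_2 = 0.0420/(77.7720*7.2350) = 7.4643e-05
R_conv_out = 1/(22.5650*7.2350) = 0.0061
R_total = 0.0121 K/W
Q = 198.4020 / 0.0121 = 16355.1396 W

R_total = 0.0121 K/W, Q = 16355.1396 W


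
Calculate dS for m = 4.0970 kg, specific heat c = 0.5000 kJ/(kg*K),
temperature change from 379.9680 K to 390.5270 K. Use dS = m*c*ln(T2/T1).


T2/T1 = 1.0278
ln(T2/T1) = 0.0274
dS = 4.0970 * 0.5000 * 0.0274 = 0.0561 kJ/K

0.0561 kJ/K


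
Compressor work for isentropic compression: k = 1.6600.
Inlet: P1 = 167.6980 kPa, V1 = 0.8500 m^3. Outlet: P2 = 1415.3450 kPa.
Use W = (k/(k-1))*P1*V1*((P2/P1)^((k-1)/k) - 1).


(k-1)/k = 0.3976
(P2/P1)^exp = 2.3351
W = 2.5152 * 167.6980 * 0.8500 * (2.3351 - 1) = 478.6500 kJ

478.6500 kJ


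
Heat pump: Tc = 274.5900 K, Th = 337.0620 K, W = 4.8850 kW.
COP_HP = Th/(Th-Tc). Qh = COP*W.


COP = 337.0620 / 62.4720 = 5.3954
Qh = 5.3954 * 4.8850 = 26.3566 kW

COP = 5.3954, Qh = 26.3566 kW


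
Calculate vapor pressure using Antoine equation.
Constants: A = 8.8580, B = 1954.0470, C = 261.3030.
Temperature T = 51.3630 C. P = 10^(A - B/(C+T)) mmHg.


C+T = 312.6660
B/(C+T) = 6.2496
log10(P) = 8.8580 - 6.2496 = 2.6084
P = 10^2.6084 = 405.8536 mmHg

405.8536 mmHg


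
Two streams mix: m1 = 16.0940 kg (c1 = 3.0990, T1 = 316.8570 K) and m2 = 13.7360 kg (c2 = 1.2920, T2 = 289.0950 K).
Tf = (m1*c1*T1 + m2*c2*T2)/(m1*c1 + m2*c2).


num = 20933.8834
den = 67.6222
Tf = 309.5711 K

309.5711 K


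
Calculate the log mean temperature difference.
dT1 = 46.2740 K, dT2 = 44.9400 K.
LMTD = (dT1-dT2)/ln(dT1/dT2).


dT1/dT2 = 1.0297
ln(dT1/dT2) = 0.0293
LMTD = 1.3340 / 0.0293 = 45.6037 K

45.6037 K


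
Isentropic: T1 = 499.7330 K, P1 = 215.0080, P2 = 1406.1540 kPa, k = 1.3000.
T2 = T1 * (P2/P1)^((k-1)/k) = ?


(k-1)/k = 0.2308
(P2/P1)^exp = 1.5424
T2 = 499.7330 * 1.5424 = 770.8119 K

770.8119 K


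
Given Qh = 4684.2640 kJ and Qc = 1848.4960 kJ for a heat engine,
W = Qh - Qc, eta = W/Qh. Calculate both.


W = 4684.2640 - 1848.4960 = 2835.7680 kJ
eta = 2835.7680 / 4684.2640 = 0.6054 = 60.5382%

W = 2835.7680 kJ, eta = 60.5382%


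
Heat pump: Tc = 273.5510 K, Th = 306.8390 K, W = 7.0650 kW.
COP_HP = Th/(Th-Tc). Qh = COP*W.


COP = 306.8390 / 33.2880 = 9.2177
Qh = 9.2177 * 7.0650 = 65.1231 kW

COP = 9.2177, Qh = 65.1231 kW


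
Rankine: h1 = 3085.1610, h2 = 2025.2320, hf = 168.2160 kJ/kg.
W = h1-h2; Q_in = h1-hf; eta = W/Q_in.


W = 1059.9290 kJ/kg
Q_in = 2916.9450 kJ/kg
eta = 0.3634 = 36.3370%

eta = 36.3370%


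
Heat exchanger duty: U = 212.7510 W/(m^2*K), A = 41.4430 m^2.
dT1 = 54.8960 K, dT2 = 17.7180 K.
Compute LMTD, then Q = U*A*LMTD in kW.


LMTD = 32.8759 K
Q = 212.7510 * 41.4430 * 32.8759 = 289867.9514 W = 289.8680 kW

289.8680 kW


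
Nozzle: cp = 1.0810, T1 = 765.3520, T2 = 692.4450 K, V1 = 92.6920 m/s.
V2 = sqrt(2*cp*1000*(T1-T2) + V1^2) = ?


dT = 72.9070 K
2*cp*1000*dT = 157624.9340
V1^2 = 8591.8069
V2 = sqrt(166216.7409) = 407.6969 m/s

407.6969 m/s
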